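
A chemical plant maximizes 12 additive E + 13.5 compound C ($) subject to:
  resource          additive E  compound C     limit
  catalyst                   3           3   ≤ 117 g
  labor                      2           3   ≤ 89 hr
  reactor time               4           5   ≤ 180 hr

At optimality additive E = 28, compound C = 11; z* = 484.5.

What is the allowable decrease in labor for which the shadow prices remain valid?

Binding constraints: catalyst, labor. The basis is B = [[3,3],[2,3]] with det 3.
Per unit decrease in labor, x* moves by d = (1, -1).
The basis stays optimal until compound C reaches 0; allowable decrease = 11 hr.

11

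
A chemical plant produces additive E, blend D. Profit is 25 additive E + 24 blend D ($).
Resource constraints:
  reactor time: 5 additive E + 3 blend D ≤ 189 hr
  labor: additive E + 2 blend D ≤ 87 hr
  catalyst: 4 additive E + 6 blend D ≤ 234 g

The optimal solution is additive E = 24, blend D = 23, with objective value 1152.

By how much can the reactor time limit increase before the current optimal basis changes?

Binding constraints: reactor time, catalyst. The basis is B = [[5,3],[4,6]] with det 18.
Per unit increase in reactor time, x* moves by d = (0.3333, -0.2222).
The basis stays optimal until blend D reaches 0; allowable increase = 103.5 hr.

103.5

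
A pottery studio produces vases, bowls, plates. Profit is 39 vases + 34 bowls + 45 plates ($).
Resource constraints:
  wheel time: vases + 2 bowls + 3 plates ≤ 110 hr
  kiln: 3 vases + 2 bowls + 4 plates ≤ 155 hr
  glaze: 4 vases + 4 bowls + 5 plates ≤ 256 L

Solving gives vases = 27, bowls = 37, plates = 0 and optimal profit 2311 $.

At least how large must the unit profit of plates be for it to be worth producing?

50

At the optimum: wheel time uses 101 of 110 (slack = 9); kiln uses 155 of 155 (binding); glaze uses 256 of 256 (binding).
By complementary slackness, y = 0 for the non-binding constraint.
Dual feasibility on the basic columns requires 3·y_kiln + 4·y_glaze = 39, 2·y_kiln + 4·y_glaze = 34.
Solving: y_kiln = 5, y_glaze = 6.
plates enters the basis when its profit ≥ yᵀa₃ = 5·4 + 6·5 = 50.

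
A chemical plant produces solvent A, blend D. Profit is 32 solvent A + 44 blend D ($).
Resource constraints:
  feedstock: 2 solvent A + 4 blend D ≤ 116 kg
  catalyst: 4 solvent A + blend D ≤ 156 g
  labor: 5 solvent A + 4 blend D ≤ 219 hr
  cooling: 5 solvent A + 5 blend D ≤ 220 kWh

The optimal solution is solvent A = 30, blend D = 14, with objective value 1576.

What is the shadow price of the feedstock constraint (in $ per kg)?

Check each constraint at x*: feedstock 116/116 (tight); catalyst 134/156 (slack 22); labor 206/219 (slack 13); cooling 220/220 (tight).
Slack constraints have shadow price 0 (complementary slackness).
From A_Bᵀ y = c: 2·y_feedstock + 5·y_cooling = 32; 4·y_feedstock + 5·y_cooling = 44.
→ y_feedstock = 6 and y_cooling = 4.
Shadow price of feedstock = 6.

6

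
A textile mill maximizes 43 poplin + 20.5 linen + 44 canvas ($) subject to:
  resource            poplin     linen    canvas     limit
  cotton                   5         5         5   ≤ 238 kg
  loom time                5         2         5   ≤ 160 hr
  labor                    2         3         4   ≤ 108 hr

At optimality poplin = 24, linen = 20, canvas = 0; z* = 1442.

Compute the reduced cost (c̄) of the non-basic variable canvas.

At the optimum: cotton uses 220 of 238 (slack = 18); loom time uses 160 of 160 (binding); labor uses 108 of 108 (binding).
Slack constraints have shadow price 0 (complementary slackness).
Dual feasibility on the basic columns requires 5·y_loom time + 2·y_labor = 43, 2·y_loom time + 3·y_labor = 20.5.
Solving: y_loom time = 8, y_labor = 1.5.
Reduced cost of canvas: c₃ − yᵀa₃ = 44 − (8·5 + 1.5·4) = 44 − 46 = -2.

-2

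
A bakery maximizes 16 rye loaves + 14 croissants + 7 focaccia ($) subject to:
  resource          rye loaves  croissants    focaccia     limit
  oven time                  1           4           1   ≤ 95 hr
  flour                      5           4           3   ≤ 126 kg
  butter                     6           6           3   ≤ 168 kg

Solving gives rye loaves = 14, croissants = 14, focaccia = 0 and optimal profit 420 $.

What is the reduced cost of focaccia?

-2

At the optimum: oven time uses 70 of 95 (slack = 25); flour uses 126 of 126 (binding); butter uses 168 of 168 (binding).
Slack constraints have shadow price 0 (complementary slackness).
From A_Bᵀ y = c: 5·y_flour + 6·y_butter = 16; 4·y_flour + 6·y_butter = 14.
Solving: y_flour = 2, y_butter = 1.
Reduced cost of focaccia: c₃ − yᵀa₃ = 7 − (2·3 + 1·3) = 7 − 9 = -2.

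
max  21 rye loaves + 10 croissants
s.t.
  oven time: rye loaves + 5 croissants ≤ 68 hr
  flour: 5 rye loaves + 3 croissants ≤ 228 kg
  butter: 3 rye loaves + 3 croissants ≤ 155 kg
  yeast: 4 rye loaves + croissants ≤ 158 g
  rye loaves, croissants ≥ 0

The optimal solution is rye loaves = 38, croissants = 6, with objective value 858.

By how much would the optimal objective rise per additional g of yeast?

5

At the optimum: oven time uses 68 of 68 (binding); flour uses 208 of 228 (slack = 20); butter uses 132 of 155 (slack = 23); yeast uses 158 of 158 (binding).
By complementary slackness, y = 0 for the non-binding constraints.
Dual feasibility on the basic columns requires 1·y_oven time + 4·y_yeast = 21, 5·y_oven time + 1·y_yeast = 10.
Solving: y_oven time = 1, y_yeast = 5.
Shadow price of yeast = 5.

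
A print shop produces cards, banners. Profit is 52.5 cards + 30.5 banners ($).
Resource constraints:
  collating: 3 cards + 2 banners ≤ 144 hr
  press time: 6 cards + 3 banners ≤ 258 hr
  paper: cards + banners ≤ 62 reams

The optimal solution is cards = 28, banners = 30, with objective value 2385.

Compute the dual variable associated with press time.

4.5

Check each constraint at x*: collating 144/144 (tight); press time 258/258 (tight); paper 58/62 (slack 4).
Slack constraints have shadow price 0 (complementary slackness).
The binding rows give the dual system: 3·y_collating + 6·y_press time = 52.5 and 2·y_collating + 3·y_press time = 30.5.
Solving: y_collating = 8.5, y_press time = 4.5.
Shadow price of press time = 4.5.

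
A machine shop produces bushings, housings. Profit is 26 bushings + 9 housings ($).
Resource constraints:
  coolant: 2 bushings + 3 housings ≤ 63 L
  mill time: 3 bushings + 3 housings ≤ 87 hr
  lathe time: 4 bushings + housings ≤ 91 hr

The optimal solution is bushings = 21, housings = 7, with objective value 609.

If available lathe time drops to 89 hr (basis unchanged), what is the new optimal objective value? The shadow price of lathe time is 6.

Δb = -2, so new z* = 609 + (6)·(-2) = 609 − 12 = 597.

597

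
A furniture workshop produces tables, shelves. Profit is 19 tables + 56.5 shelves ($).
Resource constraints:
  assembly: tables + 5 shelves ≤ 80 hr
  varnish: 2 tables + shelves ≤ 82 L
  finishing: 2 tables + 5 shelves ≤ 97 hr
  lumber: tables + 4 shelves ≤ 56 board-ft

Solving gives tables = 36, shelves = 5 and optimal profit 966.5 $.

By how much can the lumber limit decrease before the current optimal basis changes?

1.875

Binding constraints: finishing, lumber. The basis is B = [[2,5],[1,4]] with det 3.
Per unit decrease in lumber, x* moves by d = (1.6667, -0.6667).
The basis stays optimal until varnish becomes binding; allowable decrease = 1.875 board-ft.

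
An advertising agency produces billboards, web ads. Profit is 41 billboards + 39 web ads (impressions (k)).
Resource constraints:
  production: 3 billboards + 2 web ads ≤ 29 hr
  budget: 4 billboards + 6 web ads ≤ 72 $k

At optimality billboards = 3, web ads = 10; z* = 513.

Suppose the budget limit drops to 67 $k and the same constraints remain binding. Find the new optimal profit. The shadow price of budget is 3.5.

Δb = -5, so new z* = 513 + (3.5)·(-5) = 513 − 17.5 = 495.5.

495.5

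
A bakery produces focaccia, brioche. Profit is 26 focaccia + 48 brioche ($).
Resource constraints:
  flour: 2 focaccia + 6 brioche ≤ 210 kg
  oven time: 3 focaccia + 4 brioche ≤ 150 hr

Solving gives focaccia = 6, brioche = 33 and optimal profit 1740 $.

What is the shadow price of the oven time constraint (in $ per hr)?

6

Both flour and oven time are binding at x*.
Dual feasibility on the basic columns requires 2·y_flour + 3·y_oven time = 26, 6·y_flour + 4·y_oven time = 48.
→ y_flour = 4 and y_oven time = 6.
Shadow price of oven time = 6.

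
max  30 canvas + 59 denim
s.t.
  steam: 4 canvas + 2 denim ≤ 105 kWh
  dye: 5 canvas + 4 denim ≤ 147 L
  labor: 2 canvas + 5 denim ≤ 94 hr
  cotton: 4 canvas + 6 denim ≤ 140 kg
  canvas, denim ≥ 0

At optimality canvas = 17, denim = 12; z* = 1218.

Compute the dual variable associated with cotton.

At the optimum: steam uses 92 of 105 (slack = 13); dye uses 133 of 147 (slack = 14); labor uses 94 of 94 (binding); cotton uses 140 of 140 (binding).
Since steam, dye are not tight, their duals are 0.
From A_Bᵀ y = c: 2·y_labor + 4·y_cotton = 30; 5·y_labor + 6·y_cotton = 59.
This yields shadow prices y_labor = 7, y_cotton = 4.
Shadow price of cotton = 4.

4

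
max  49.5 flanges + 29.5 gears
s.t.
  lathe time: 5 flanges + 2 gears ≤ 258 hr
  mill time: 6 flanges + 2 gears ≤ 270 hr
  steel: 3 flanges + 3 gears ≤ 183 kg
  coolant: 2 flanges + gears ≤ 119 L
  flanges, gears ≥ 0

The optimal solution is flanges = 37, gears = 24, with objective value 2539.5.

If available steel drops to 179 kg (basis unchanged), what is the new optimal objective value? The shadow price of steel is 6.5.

Δb = -4, so new z* = 2539.5 + (6.5)·(-4) = 2539.5 − 26 = 2513.5.

2513.5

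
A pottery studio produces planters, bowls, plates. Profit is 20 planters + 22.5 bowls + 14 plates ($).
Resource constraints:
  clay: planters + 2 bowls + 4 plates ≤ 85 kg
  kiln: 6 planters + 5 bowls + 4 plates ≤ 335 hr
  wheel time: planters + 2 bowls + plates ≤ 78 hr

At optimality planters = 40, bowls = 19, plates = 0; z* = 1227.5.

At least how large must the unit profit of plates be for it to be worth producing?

Check each constraint at x*: clay 78/85 (slack 7); kiln 335/335 (tight); wheel time 78/78 (tight).
Slack constraints have shadow price 0 (complementary slackness).
The binding rows give the dual system: 6·y_kiln + 1·y_wheel time = 20 and 5·y_kiln + 2·y_wheel time = 22.5.
This yields shadow prices y_kiln = 2.5, y_wheel time = 5.
plates enters the basis when its profit ≥ yᵀa₃ = 2.5·4 + 5·1 = 15.

15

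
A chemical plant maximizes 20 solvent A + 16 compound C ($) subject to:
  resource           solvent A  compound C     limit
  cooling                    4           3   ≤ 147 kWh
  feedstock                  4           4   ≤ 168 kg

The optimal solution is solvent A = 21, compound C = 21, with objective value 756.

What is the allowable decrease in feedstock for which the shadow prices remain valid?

21

Binding constraints: cooling, feedstock. The basis is B = [[4,3],[4,4]] with det 4.
Per unit decrease in feedstock, x* moves by d = (0.75, -1).
The basis stays optimal until compound C reaches 0; allowable decrease = 21 kg.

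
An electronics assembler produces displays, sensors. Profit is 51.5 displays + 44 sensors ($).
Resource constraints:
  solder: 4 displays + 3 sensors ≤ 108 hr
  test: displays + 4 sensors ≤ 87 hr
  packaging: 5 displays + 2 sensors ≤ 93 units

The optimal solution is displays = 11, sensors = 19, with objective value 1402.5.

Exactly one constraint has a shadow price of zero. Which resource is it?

solder

solder: 101/108 (slack 7)
test: 87/87 (binding)
packaging: 93/93 (binding)
By complementary slackness, a constraint with positive slack has shadow price 0 → solder.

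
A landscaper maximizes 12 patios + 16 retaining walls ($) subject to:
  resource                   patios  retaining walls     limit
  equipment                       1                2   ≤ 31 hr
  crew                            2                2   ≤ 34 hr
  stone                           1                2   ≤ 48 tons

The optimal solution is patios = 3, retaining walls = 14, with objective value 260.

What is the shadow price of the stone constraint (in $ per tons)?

At the optimum: equipment uses 31 of 31 (binding); crew uses 34 of 34 (binding); stone uses 31 of 48 (slack = 17).
By complementary slackness, y = 0 for the non-binding constraint.
Dual feasibility on the basic columns requires 1·y_equipment + 2·y_crew = 12, 2·y_equipment + 2·y_crew = 16.
Solving: y_equipment = 4, y_crew = 4.
Shadow price of stone = 0.

0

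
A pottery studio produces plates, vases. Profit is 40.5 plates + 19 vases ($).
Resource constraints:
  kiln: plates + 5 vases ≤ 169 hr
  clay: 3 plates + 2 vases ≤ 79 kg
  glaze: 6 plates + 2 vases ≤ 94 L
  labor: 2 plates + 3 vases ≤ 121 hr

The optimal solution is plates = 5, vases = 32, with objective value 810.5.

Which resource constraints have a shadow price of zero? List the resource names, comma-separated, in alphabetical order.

kiln: 165/169 (slack 4)
clay: 79/79 (binding)
glaze: 94/94 (binding)
labor: 106/121 (slack 15)
By complementary slackness, a constraint with positive slack has shadow price 0 → kiln, labor.

kiln, labor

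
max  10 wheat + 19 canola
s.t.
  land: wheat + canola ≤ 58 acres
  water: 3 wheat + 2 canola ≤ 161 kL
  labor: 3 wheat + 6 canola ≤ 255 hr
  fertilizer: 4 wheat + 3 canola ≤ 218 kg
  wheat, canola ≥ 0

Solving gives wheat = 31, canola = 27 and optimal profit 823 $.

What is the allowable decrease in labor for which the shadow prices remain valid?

Binding constraints: land, labor. The basis is B = [[1,1],[3,6]] with det 3.
Per unit decrease in labor, x* moves by d = (0.3333, -0.3333).
The basis stays optimal until fertilizer becomes binding; allowable decrease = 39 hr.

39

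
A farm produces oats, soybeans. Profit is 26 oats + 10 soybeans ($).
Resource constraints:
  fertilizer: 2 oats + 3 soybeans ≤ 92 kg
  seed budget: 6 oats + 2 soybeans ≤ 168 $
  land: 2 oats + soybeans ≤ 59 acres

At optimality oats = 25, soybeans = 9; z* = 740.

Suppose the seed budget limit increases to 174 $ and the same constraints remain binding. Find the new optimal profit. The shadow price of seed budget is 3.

Δb = 6, so new z* = 740 + (3)·(6) = 740 + 18 = 758.

758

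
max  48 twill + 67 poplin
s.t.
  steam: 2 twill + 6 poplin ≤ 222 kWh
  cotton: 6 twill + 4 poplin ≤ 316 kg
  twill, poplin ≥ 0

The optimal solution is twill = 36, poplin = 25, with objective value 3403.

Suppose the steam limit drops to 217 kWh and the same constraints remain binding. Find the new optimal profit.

3365.5

Check each constraint at x*: steam 222/222 (tight); cotton 316/316 (tight).
From A_Bᵀ y = c: 2·y_steam + 6·y_cotton = 48; 6·y_steam + 4·y_cotton = 67.
→ y_steam = 7.5 and y_cotton = 5.5.
Δz = y_steam·Δb = 7.5 × (-5) = -37.5, so new z* = 3403 − 37.5 = 3365.5.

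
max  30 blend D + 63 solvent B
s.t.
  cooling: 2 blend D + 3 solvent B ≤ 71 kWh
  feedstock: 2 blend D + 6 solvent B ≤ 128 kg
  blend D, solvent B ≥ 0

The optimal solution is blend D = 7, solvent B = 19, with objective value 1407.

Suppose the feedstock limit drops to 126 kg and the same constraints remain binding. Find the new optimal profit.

1395

At the optimum: cooling uses 71 of 71 (binding); feedstock uses 128 of 128 (binding).
From A_Bᵀ y = c: 2·y_cooling + 2·y_feedstock = 30; 3·y_cooling + 6·y_feedstock = 63.
→ y_cooling = 9 and y_feedstock = 6.
Δz = y_feedstock·Δb = 6 × (-2) = -12, so new z* = 1407 − 12 = 1395.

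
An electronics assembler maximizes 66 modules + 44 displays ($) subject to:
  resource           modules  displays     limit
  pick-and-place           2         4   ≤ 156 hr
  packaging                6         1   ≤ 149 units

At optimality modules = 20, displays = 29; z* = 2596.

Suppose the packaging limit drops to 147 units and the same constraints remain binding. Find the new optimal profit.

2580

Check each constraint at x*: pick-and-place 156/156 (tight); packaging 149/149 (tight).
From A_Bᵀ y = c: 2·y_pick-and-place + 6·y_packaging = 66; 4·y_pick-and-place + 1·y_packaging = 44.
Solving: y_pick-and-place = 9, y_packaging = 8.
Δz = y_packaging·Δb = 8 × (-2) = -16, so new z* = 2596 − 16 = 2580.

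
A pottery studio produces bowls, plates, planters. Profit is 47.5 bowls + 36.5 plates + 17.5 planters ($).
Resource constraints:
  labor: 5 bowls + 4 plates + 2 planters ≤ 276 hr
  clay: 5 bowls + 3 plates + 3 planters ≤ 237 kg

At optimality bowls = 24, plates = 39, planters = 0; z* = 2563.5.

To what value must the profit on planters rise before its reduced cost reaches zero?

At the optimum: labor uses 276 of 276 (binding); clay uses 237 of 237 (binding).
Dual feasibility on the basic columns requires 5·y_labor + 5·y_clay = 47.5, 4·y_labor + 3·y_clay = 36.5.
This yields shadow prices y_labor = 8, y_clay = 1.5.
planters enters the basis when its profit ≥ yᵀa₃ = 8·2 + 1.5·3 = 20.5.

20.5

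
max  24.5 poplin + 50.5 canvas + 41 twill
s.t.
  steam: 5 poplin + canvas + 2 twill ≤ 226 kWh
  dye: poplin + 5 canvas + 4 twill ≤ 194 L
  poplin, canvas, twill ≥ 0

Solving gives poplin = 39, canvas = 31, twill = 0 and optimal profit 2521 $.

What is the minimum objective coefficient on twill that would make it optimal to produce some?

44

Both steam and dye are binding at x*.
From A_Bᵀ y = c: 5·y_steam + 1·y_dye = 24.5; 1·y_steam + 5·y_dye = 50.5.
→ y_steam = 3 and y_dye = 9.5.
twill enters the basis when its profit ≥ yᵀa₃ = 3·2 + 9.5·4 = 44.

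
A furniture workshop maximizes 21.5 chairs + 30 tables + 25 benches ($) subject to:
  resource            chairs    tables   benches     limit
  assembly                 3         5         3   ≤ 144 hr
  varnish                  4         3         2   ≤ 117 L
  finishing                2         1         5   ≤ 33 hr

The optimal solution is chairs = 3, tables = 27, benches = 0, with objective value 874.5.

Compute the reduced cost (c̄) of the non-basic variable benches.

-4

Binding: assembly and finishing. Non-binding: varnish (24 unused).
By complementary slackness, y = 0 for the non-binding constraint.
Dual feasibility on the basic columns requires 3·y_assembly + 2·y_finishing = 21.5, 5·y_assembly + 1·y_finishing = 30.
→ y_assembly = 5.5 and y_finishing = 2.5.
Reduced cost of benches: c₃ − yᵀa₃ = 25 − (5.5·3 + 2.5·5) = 25 − 29 = -4.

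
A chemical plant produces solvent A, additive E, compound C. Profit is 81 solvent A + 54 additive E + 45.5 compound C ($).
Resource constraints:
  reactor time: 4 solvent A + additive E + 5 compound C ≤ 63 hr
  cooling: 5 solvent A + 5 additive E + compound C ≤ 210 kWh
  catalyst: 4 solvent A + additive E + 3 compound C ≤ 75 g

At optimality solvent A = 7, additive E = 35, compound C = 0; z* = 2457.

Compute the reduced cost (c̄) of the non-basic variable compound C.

Binding: reactor time and cooling. Non-binding: catalyst (12 unused).
Slack constraints have shadow price 0 (complementary slackness).
From A_Bᵀ y = c: 4·y_reactor time + 5·y_cooling = 81; 1·y_reactor time + 5·y_cooling = 54.
This yields shadow prices y_reactor time = 9, y_cooling = 9.
Reduced cost of compound C: c₃ − yᵀa₃ = 45.5 − (9·5 + 9·1) = 45.5 − 54 = -8.5.

-8.5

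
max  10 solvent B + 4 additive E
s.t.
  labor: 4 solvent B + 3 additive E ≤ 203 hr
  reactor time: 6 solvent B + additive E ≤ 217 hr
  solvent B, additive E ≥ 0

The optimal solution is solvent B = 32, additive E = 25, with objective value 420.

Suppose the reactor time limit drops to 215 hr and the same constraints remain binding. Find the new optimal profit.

418

At the optimum: labor uses 203 of 203 (binding); reactor time uses 217 of 217 (binding).
From A_Bᵀ y = c: 4·y_labor + 6·y_reactor time = 10; 3·y_labor + 1·y_reactor time = 4.
→ y_labor = 1 and y_reactor time = 1.
Δz = y_reactor time·Δb = 1 × (-2) = -2, so new z* = 420 − 2 = 418.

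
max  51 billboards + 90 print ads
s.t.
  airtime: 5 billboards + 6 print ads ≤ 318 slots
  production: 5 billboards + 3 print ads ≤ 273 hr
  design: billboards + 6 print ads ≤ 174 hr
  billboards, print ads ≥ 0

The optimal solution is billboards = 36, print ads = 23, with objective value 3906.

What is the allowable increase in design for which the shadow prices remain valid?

Binding constraints: airtime, design. The basis is B = [[5,6],[1,6]] with det 24.
Per unit increase in design, x* moves by d = (-0.25, 0.2083).
The basis stays optimal until billboards reaches 0; allowable increase = 144 hr.

144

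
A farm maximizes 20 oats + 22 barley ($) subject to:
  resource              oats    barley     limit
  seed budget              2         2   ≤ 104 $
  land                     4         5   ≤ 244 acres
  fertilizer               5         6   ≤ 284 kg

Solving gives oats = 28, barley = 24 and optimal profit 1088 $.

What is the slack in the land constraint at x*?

land used = 4·28 + 5·24 = 232; slack = 244 − 232 = 12.

12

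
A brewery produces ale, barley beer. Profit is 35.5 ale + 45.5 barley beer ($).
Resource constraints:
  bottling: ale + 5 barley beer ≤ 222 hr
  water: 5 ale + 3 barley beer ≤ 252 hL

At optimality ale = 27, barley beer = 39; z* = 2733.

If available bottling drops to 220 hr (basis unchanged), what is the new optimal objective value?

2722

Check each constraint at x*: bottling 222/222 (tight); water 252/252 (tight).
The binding rows give the dual system: 1·y_bottling + 5·y_water = 35.5 and 5·y_bottling + 3·y_water = 45.5.
Solving: y_bottling = 5.5, y_water = 6.
Δz = y_bottling·Δb = 5.5 × (-2) = -11, so new z* = 2733 − 11 = 2722.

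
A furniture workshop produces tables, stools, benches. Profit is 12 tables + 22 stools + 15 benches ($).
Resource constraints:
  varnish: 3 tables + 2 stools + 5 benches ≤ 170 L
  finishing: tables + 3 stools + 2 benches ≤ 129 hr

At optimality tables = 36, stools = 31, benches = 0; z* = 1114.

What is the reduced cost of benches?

Both varnish and finishing are binding at x*.
Dual feasibility on the basic columns requires 3·y_varnish + 1·y_finishing = 12, 2·y_varnish + 3·y_finishing = 22.
→ y_varnish = 2 and y_finishing = 6.
Reduced cost of benches: c₃ − yᵀa₃ = 15 − (2·5 + 6·2) = 15 − 22 = -7.

-7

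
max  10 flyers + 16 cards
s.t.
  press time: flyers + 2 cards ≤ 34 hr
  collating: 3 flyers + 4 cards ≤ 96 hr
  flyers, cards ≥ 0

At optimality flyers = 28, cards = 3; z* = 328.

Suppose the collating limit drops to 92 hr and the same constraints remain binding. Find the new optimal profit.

Both press time and collating are binding at x*.
Dual feasibility on the basic columns requires 1·y_press time + 3·y_collating = 10, 2·y_press time + 4·y_collating = 16.
This yields shadow prices y_press time = 4, y_collating = 2.
Δz = y_collating·Δb = 2 × (-4) = -8, so new z* = 328 − 8 = 320.

320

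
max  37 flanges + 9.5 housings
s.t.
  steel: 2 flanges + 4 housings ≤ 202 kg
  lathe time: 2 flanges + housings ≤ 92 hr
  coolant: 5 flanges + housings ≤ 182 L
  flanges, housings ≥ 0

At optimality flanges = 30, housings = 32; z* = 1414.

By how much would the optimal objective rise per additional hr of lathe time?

Check each constraint at x*: steel 188/202 (slack 14); lathe time 92/92 (tight); coolant 182/182 (tight).
Slack constraints have shadow price 0 (complementary slackness).
Dual feasibility on the basic columns requires 2·y_lathe time + 5·y_coolant = 37, 1·y_lathe time + 1·y_coolant = 9.5.
Solving: y_lathe time = 3.5, y_coolant = 6.
Shadow price of lathe time = 3.5.

3.5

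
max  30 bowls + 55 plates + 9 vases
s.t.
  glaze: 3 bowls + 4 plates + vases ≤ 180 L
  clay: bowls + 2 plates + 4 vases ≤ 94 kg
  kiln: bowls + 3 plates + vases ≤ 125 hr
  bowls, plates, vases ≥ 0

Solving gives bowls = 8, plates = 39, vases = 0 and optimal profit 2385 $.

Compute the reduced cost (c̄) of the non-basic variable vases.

Binding: glaze and kiln. Non-binding: clay (8 unused).
Slack constraints have shadow price 0 (complementary slackness).
Dual feasibility on the basic columns requires 3·y_glaze + 1·y_kiln = 30, 4·y_glaze + 3·y_kiln = 55.
Solving: y_glaze = 7, y_kiln = 9.
Reduced cost of vases: c₃ − yᵀa₃ = 9 − (7·1 + 9·1) = 9 − 16 = -7.

-7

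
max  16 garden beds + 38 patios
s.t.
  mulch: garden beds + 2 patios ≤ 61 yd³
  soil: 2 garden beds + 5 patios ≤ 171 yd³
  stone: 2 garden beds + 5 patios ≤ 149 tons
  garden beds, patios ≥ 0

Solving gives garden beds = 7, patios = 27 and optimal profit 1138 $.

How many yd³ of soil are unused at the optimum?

soil used = 2·7 + 5·27 = 149; slack = 171 − 149 = 22.

22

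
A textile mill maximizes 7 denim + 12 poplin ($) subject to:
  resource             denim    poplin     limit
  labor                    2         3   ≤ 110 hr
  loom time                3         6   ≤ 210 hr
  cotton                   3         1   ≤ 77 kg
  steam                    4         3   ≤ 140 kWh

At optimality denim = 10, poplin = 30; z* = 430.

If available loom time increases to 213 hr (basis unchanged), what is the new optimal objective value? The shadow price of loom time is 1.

Δb = 3, so new z* = 430 + (1)·(3) = 430 + 3 = 433.

433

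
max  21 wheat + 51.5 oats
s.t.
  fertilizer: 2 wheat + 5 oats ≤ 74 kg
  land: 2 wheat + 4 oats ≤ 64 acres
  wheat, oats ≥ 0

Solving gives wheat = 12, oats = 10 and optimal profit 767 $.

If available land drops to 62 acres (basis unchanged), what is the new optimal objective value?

At the optimum: fertilizer uses 74 of 74 (binding); land uses 64 of 64 (binding).
The binding rows give the dual system: 2·y_fertilizer + 2·y_land = 21 and 5·y_fertilizer + 4·y_land = 51.5.
→ y_fertilizer = 9.5 and y_land = 1.
Δz = y_land·Δb = 1 × (-2) = -2, so new z* = 767 − 2 = 765.

765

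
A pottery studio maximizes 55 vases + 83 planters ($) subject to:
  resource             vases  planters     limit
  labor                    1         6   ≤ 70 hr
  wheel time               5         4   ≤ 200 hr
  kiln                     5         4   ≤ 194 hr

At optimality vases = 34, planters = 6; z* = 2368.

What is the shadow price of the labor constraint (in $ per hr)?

At the optimum: labor uses 70 of 70 (binding); wheel time uses 194 of 200 (slack = 6); kiln uses 194 of 194 (binding).
Slack constraints have shadow price 0 (complementary slackness).
Dual feasibility on the basic columns requires 1·y_labor + 5·y_kiln = 55, 6·y_labor + 4·y_kiln = 83.
This yields shadow prices y_labor = 7.5, y_kiln = 9.5.
Shadow price of labor = 7.5.

7.5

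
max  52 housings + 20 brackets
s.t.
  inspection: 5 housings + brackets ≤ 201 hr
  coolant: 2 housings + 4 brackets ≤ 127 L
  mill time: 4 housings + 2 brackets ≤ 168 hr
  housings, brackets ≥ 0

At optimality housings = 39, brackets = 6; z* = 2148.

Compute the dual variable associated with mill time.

Check each constraint at x*: inspection 201/201 (tight); coolant 102/127 (slack 25); mill time 168/168 (tight).
By complementary slackness, y = 0 for the non-binding constraint.
Dual feasibility on the basic columns requires 5·y_inspection + 4·y_mill time = 52, 1·y_inspection + 2·y_mill time = 20.
Solving: y_inspection = 4, y_mill time = 8.
Shadow price of mill time = 8.

8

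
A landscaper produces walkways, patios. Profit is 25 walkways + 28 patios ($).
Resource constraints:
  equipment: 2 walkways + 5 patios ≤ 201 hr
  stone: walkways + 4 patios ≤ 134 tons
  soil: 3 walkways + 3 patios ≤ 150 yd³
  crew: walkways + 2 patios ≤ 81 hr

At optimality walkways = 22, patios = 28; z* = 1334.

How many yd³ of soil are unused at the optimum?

0

soil used = 3·22 + 3·28 = 150; slack = 150 − 150 = 0.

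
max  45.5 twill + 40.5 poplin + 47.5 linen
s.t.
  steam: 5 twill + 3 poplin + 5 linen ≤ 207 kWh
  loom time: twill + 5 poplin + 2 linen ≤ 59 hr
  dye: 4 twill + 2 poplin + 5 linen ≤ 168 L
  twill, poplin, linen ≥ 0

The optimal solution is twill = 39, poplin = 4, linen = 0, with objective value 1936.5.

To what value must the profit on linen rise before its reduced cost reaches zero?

Check each constraint at x*: steam 207/207 (tight); loom time 59/59 (tight); dye 164/168 (slack 4).
Slack constraints have shadow price 0 (complementary slackness).
From A_Bᵀ y = c: 5·y_steam + 1·y_loom time = 45.5; 3·y_steam + 5·y_loom time = 40.5.
This yields shadow prices y_steam = 8.5, y_loom time = 3.
linen enters the basis when its profit ≥ yᵀa₃ = 8.5·5 + 3·2 = 48.5.

48.5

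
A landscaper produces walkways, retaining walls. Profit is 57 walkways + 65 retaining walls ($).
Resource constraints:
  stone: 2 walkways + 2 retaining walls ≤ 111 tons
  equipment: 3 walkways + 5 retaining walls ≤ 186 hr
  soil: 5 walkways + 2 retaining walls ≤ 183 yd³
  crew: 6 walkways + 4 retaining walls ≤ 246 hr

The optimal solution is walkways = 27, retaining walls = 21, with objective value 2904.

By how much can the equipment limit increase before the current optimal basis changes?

67.5

Binding constraints: equipment, crew. The basis is B = [[3,5],[6,4]] with det -18.
Per unit increase in equipment, x* moves by d = (-0.2222, 0.3333).
The basis stays optimal until stone becomes binding; allowable increase = 67.5 hr.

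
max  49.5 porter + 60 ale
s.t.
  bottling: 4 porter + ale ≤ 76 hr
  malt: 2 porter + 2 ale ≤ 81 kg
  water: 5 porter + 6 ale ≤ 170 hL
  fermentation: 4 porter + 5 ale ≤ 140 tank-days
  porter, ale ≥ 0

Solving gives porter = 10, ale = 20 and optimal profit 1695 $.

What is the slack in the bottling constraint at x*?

16

bottling used = 4·10 + 1·20 = 60; slack = 76 − 60 = 16.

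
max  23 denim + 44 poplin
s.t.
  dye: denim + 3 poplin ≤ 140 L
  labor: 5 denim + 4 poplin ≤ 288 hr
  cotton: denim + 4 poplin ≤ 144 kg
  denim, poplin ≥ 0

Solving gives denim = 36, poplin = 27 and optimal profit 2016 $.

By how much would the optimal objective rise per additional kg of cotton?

Binding: labor and cotton. Non-binding: dye (23 unused).
Since dye is not tight, its dual is 0.
From A_Bᵀ y = c: 5·y_labor + 1·y_cotton = 23; 4·y_labor + 4·y_cotton = 44.
This yields shadow prices y_labor = 3, y_cotton = 8.
Shadow price of cotton = 8.

8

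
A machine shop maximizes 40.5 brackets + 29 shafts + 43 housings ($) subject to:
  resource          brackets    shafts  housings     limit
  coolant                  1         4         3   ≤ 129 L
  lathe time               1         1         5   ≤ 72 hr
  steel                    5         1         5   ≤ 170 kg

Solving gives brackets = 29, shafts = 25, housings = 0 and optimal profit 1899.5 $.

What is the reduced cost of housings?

-8.5

Check each constraint at x*: coolant 129/129 (tight); lathe time 54/72 (slack 18); steel 170/170 (tight).
By complementary slackness, y = 0 for the non-binding constraint.
The binding rows give the dual system: 1·y_coolant + 5·y_steel = 40.5 and 4·y_coolant + 1·y_steel = 29.
Solving: y_coolant = 5.5, y_steel = 7.
Reduced cost of housings: c₃ − yᵀa₃ = 43 − (5.5·3 + 7·5) = 43 − 51.5 = -8.5.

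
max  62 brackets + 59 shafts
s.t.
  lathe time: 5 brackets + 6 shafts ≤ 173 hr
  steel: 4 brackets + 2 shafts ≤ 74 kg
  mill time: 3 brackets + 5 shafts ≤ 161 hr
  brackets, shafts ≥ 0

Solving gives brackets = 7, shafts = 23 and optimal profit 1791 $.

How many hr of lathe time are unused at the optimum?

0

lathe time used = 5·7 + 6·23 = 173; slack = 173 − 173 = 0.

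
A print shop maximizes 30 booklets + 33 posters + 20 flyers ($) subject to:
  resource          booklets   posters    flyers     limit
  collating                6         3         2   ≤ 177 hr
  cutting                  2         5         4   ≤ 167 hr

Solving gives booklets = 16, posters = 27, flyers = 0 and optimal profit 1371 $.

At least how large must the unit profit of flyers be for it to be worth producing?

Check each constraint at x*: collating 177/177 (tight); cutting 167/167 (tight).
The binding rows give the dual system: 6·y_collating + 2·y_cutting = 30 and 3·y_collating + 5·y_cutting = 33.
→ y_collating = 3.5 and y_cutting = 4.5.
flyers enters the basis when its profit ≥ yᵀa₃ = 3.5·2 + 4.5·4 = 25.

25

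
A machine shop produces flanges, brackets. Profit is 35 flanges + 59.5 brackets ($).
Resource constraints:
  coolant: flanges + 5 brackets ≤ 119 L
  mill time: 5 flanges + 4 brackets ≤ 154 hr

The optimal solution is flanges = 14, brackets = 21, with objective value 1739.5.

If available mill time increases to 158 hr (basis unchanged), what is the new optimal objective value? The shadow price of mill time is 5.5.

Δb = 4, so new z* = 1739.5 + (5.5)·(4) = 1739.5 + 22 = 1761.5.

1761.5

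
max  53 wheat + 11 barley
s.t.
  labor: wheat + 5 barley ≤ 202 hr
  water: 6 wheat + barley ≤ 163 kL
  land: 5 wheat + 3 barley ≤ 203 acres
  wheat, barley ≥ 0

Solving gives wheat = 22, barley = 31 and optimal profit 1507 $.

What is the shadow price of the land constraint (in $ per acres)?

1

Check each constraint at x*: labor 177/202 (slack 25); water 163/163 (tight); land 203/203 (tight).
By complementary slackness, y = 0 for the non-binding constraint.
From A_Bᵀ y = c: 6·y_water + 5·y_land = 53; 1·y_water + 3·y_land = 11.
This yields shadow prices y_water = 8, y_land = 1.
Shadow price of land = 1.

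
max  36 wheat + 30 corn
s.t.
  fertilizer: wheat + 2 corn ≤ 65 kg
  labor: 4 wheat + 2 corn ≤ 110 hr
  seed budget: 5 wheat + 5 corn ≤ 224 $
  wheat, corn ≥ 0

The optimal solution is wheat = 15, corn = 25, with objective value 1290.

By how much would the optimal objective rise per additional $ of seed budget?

0

At the optimum: fertilizer uses 65 of 65 (binding); labor uses 110 of 110 (binding); seed budget uses 200 of 224 (slack = 24).
By complementary slackness, y = 0 for the non-binding constraint.
Dual feasibility on the basic columns requires 1·y_fertilizer + 4·y_labor = 36, 2·y_fertilizer + 2·y_labor = 30.
→ y_fertilizer = 8 and y_labor = 7.
Shadow price of seed budget = 0.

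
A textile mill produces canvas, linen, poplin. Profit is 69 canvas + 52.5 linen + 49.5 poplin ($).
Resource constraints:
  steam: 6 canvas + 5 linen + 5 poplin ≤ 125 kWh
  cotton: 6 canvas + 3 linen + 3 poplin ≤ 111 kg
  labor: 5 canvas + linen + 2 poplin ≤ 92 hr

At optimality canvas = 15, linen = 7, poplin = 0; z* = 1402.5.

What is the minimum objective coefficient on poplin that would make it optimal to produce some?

52.5

Binding: steam and cotton. Non-binding: labor (10 unused).
Slack constraints have shadow price 0 (complementary slackness).
Dual feasibility on the basic columns requires 6·y_steam + 6·y_cotton = 69, 5·y_steam + 3·y_cotton = 52.5.
This yields shadow prices y_steam = 9, y_cotton = 2.5.
poplin enters the basis when its profit ≥ yᵀa₃ = 9·5 + 2.5·3 = 52.5.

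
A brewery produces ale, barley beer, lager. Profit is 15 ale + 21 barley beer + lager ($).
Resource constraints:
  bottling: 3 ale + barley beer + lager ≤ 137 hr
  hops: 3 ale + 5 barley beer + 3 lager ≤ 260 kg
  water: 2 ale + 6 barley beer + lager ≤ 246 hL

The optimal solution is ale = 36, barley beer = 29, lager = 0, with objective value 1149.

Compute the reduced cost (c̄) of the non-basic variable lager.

-5

Check each constraint at x*: bottling 137/137 (tight); hops 253/260 (slack 7); water 246/246 (tight).
Since hops is not tight, its dual is 0.
The binding rows give the dual system: 3·y_bottling + 2·y_water = 15 and 1·y_bottling + 6·y_water = 21.
→ y_bottling = 3 and y_water = 3.
Reduced cost of lager: c₃ − yᵀa₃ = 1 − (3·1 + 3·1) = 1 − 6 = -5.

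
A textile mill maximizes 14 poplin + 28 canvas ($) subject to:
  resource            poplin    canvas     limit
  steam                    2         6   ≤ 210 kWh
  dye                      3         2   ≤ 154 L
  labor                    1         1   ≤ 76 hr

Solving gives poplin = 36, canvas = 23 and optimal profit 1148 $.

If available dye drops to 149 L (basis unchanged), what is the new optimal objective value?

1138

At the optimum: steam uses 210 of 210 (binding); dye uses 154 of 154 (binding); labor uses 59 of 76 (slack = 17).
Slack constraints have shadow price 0 (complementary slackness).
From A_Bᵀ y = c: 2·y_steam + 3·y_dye = 14; 6·y_steam + 2·y_dye = 28.
Solving: y_steam = 4, y_dye = 2.
Δz = y_dye·Δb = 2 × (-5) = -10, so new z* = 1148 − 10 = 1138.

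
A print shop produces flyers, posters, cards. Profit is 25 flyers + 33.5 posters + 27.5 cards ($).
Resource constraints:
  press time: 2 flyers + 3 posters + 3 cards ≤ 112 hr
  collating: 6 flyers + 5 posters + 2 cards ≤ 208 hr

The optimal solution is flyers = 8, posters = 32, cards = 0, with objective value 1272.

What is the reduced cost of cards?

-3

At the optimum: press time uses 112 of 112 (binding); collating uses 208 of 208 (binding).
From A_Bᵀ y = c: 2·y_press time + 6·y_collating = 25; 3·y_press time + 5·y_collating = 33.5.
Solving: y_press time = 9.5, y_collating = 1.
Reduced cost of cards: c₃ − yᵀa₃ = 27.5 − (9.5·3 + 1·2) = 27.5 − 30.5 = -3.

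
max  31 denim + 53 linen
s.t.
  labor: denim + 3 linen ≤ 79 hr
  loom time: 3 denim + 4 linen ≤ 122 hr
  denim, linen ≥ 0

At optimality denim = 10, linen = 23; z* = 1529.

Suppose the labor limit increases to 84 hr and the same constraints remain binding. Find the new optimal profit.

1564

Both labor and loom time are binding at x*.
The binding rows give the dual system: 1·y_labor + 3·y_loom time = 31 and 3·y_labor + 4·y_loom time = 53.
Solving: y_labor = 7, y_loom time = 8.
Δz = y_labor·Δb = 7 × (5) = 35, so new z* = 1529 + 35 = 1564.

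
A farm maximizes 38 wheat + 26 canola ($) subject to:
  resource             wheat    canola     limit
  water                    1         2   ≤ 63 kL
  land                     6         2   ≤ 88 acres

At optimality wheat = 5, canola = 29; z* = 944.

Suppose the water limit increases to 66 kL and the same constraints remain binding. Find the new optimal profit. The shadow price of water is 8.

968

Δb = 3, so new z* = 944 + (8)·(3) = 944 + 24 = 968.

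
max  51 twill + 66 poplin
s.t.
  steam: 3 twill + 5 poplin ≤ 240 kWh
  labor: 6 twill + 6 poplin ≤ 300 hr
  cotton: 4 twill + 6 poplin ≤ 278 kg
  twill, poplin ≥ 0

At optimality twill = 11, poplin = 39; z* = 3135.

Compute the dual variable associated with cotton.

7.5

Binding: labor and cotton. Non-binding: steam (12 unused).
Slack constraints have shadow price 0 (complementary slackness).
Dual feasibility on the basic columns requires 6·y_labor + 4·y_cotton = 51, 6·y_labor + 6·y_cotton = 66.
This yields shadow prices y_labor = 3.5, y_cotton = 7.5.
Shadow price of cotton = 7.5.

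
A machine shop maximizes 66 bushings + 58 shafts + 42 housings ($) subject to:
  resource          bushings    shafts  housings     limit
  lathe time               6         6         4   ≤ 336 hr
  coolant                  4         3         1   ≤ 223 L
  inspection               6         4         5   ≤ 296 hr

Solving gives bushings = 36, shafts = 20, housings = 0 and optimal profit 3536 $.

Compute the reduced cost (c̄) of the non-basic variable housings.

Binding: lathe time and inspection. Non-binding: coolant (19 unused).
Slack constraints have shadow price 0 (complementary slackness).
From A_Bᵀ y = c: 6·y_lathe time + 6·y_inspection = 66; 6·y_lathe time + 4·y_inspection = 58.
This yields shadow prices y_lathe time = 7, y_inspection = 4.
Reduced cost of housings: c₃ − yᵀa₃ = 42 − (7·4 + 4·5) = 42 − 48 = -6.

-6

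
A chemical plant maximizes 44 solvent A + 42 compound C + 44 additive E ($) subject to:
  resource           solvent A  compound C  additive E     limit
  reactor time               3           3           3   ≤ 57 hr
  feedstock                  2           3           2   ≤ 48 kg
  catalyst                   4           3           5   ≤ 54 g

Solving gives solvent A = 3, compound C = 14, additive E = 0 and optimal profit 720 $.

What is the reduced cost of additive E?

At the optimum: reactor time uses 51 of 57 (slack = 6); feedstock uses 48 of 48 (binding); catalyst uses 54 of 54 (binding).
By complementary slackness, y = 0 for the non-binding constraint.
From A_Bᵀ y = c: 2·y_feedstock + 4·y_catalyst = 44; 3·y_feedstock + 3·y_catalyst = 42.
This yields shadow prices y_feedstock = 6, y_catalyst = 8.
Reduced cost of additive E: c₃ − yᵀa₃ = 44 − (6·2 + 8·5) = 44 − 52 = -8.

-8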